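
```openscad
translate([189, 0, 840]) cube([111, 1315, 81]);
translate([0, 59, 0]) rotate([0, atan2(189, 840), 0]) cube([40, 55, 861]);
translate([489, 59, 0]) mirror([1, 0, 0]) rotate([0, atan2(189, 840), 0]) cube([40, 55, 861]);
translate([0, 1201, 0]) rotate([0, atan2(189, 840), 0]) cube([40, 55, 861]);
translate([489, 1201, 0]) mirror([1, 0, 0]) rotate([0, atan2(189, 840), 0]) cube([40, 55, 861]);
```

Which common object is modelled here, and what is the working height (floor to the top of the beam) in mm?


A sawhorse. The overall height is 921 mm.

A beam across two mirrored pairs of raked legs — a sawhorse. The beam's underside is at z = 840 (matching the legs' vertical rise in atan2(189, 840)) and the beam is 81 mm tall, so its top is at 840 + 81 = 921 mm. The raked legs top out at the beam's underside, so that is the highest point.


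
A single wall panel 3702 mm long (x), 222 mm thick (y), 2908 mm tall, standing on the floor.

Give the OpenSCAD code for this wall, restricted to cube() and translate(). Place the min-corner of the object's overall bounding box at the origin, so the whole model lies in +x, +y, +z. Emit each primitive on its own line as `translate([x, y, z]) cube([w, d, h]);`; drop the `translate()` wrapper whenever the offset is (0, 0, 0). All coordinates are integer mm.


cube([3702, 222, 2908]);


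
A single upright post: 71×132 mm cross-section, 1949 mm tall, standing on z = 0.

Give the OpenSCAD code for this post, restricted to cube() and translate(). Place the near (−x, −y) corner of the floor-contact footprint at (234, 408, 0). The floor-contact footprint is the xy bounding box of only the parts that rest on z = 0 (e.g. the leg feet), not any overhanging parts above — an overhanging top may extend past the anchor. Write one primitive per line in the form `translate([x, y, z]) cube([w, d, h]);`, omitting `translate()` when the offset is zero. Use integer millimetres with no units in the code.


translate([234, 408, 0]) cube([71, 132, 1949]);


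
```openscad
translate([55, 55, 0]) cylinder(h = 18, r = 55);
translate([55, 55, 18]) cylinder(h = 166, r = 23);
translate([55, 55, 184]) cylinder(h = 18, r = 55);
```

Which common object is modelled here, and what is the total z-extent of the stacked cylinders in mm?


A spool. The overall height is 202 mm.

Three coaxial cylinders, large–small–large — a spool. Two 18 mm flanges and a 166 mm core give 18 + 166 + 18 = 202 mm.


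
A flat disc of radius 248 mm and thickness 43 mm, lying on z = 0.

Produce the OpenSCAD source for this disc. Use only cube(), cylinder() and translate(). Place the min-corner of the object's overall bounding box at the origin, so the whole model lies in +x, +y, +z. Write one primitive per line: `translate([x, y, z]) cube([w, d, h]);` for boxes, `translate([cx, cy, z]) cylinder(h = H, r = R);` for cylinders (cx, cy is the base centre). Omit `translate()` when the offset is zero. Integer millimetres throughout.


translate([248, 248, 0]) cylinder(h = 43, r = 248);


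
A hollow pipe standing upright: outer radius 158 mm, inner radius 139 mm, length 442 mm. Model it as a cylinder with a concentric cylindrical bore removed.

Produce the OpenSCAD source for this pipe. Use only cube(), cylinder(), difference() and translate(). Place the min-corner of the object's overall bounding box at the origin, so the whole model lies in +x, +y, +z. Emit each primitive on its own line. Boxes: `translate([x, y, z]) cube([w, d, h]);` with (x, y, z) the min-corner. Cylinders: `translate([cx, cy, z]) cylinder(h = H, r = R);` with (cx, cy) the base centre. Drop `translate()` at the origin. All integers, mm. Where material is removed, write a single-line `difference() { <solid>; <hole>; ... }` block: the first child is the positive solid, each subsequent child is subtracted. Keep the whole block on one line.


difference() { translate([158, 158, 0]) cylinder(h = 442, r = 158); translate([158, 158, 0]) cylinder(h = 442, r = 139); }


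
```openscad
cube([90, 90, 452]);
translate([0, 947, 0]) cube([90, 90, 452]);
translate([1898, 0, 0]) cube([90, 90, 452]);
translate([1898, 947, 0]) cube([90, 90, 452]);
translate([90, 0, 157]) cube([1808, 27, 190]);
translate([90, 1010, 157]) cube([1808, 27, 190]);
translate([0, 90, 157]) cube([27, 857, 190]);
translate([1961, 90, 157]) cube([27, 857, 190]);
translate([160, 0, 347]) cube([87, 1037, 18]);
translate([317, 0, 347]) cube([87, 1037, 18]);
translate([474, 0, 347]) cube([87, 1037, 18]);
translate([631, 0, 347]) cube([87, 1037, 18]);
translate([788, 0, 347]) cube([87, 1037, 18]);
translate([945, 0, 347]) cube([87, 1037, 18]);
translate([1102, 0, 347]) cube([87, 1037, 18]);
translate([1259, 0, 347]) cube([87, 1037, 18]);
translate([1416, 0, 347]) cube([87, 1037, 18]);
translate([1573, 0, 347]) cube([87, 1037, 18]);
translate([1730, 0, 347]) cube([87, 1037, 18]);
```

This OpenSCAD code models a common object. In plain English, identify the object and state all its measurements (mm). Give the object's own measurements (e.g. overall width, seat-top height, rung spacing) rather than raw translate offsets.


A bed frame 1988 mm long (x) by 1037 mm wide (y). Four 90×90 mm corner posts, 452 mm tall, at the corners of the footprint. Four rails of 27 mm thickness and 190 mm height run between adjacent posts with their undersides at z = 157 mm, their outer faces flush with the outside of the frame (the two x-running rails run between the posts' inner faces; the two y-running rails run between the posts' inner faces). 11 slats, each 87 mm wide (x) and 18 mm thick, lie across the top of the two x-running rails, running the full 1037 mm width of the frame in y; along x they sit between the end posts with a 70 mm gap after the −x posts and between neighbouring slats, leaving 81 mm before the +x posts.


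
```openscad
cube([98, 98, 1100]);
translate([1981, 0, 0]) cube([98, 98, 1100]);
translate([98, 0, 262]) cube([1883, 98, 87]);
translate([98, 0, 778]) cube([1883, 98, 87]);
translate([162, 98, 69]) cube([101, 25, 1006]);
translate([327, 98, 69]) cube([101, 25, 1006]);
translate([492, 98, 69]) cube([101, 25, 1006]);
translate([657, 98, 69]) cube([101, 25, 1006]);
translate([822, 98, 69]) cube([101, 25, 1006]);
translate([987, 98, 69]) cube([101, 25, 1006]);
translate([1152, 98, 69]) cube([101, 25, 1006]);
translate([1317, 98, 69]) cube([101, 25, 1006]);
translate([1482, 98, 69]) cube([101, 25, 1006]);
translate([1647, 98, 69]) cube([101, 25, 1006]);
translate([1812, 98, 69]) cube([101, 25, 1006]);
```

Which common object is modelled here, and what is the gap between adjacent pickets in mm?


A fence section. The picket gap is 64 mm.

Two posts, two rails, 11 pickets — a fence section. Span 1883 mm holds 11 pickets of 101 mm with 12 equal gaps: ⌊(1883 − 11·101) / 12⌋ = 64 mm.


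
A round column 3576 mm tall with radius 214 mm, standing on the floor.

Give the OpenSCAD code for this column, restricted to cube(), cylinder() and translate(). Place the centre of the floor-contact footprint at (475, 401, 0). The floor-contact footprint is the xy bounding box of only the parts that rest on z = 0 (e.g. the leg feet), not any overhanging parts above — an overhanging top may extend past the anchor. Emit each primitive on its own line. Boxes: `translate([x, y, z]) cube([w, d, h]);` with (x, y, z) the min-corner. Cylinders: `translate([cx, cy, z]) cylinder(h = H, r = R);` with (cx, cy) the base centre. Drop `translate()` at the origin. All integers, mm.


translate([475, 401, 0]) cylinder(h = 3576, r = 214);


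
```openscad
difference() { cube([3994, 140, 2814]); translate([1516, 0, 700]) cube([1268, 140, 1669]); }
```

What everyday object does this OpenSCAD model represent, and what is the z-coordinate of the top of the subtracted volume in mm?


A wall with a window opening. The window head height is 2369 mm.

A wall with a rectangular opening subtracted — a window. Sill at z = 700, opening 1669 mm tall, so the head is at 700 + 1669 = 2369 mm.


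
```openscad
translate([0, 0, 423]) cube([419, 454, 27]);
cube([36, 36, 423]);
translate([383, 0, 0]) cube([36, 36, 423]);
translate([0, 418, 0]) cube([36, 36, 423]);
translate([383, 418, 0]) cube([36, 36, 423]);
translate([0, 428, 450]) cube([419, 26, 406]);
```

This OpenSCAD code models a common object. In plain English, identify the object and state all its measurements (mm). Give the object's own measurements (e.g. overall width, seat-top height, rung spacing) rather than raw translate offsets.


A chair. The seat is a 419×454×27 mm slab with its top at z = 450 mm, on four 36×36 mm corner legs (flush with the seat edges, standing on z = 0). A flat backrest 26 mm thick, 406 mm tall, spans the full seat width and rises from the seat top along its +y edge, rear face flush with the rear of the seat.


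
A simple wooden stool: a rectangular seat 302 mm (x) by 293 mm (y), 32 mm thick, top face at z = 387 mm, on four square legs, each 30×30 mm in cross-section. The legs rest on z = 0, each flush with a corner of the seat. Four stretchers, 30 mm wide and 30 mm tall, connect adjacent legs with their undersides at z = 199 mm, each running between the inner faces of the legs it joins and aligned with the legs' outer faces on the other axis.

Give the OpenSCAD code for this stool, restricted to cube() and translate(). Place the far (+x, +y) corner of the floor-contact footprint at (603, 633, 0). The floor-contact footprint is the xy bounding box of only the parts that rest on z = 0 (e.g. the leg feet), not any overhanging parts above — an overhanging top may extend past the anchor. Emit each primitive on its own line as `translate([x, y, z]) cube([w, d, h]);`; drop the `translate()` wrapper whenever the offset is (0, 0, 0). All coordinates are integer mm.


// leg_h = 387 - 32 = 355
// stretcher span = 302 - 2*30 = 242
translate([301, 340, 355]) cube([302, 293, 32]);
translate([301, 340, 0]) cube([30, 30, 355]);
translate([573, 340, 0]) cube([30, 30, 355]);
translate([301, 603, 0]) cube([30, 30, 355]);
translate([573, 603, 0]) cube([30, 30, 355]);
translate([331, 340, 199]) cube([242, 30, 30]);
translate([331, 603, 199]) cube([242, 30, 30]);
translate([301, 370, 199]) cube([30, 233, 30]);
translate([573, 370, 199]) cube([30, 233, 30]);


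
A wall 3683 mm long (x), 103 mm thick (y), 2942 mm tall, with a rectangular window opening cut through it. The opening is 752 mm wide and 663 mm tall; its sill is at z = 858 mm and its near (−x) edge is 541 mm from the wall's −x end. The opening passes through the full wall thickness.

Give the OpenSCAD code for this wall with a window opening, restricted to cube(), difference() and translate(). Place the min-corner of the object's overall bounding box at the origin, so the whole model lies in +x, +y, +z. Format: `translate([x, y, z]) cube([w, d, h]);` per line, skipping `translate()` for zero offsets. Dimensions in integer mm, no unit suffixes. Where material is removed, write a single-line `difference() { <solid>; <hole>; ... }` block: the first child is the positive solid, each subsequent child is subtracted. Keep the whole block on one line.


difference() { cube([3683, 103, 2942]); translate([541, 0, 858]) cube([752, 103, 663]); }


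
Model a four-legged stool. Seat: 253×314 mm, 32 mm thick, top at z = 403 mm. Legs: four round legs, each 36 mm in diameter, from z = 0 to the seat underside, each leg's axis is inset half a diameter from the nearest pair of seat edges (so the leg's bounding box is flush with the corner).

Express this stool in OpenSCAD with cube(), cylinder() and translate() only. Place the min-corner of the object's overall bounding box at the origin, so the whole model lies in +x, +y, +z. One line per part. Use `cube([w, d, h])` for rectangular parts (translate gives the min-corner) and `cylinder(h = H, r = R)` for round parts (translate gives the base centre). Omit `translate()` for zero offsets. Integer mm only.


translate([0, 0, 371]) cube([253, 314, 32]);
translate([18, 18, 0]) cylinder(h = 371, r = 18);
translate([235, 18, 0]) cylinder(h = 371, r = 18);
translate([18, 296, 0]) cylinder(h = 371, r = 18);
translate([235, 296, 0]) cylinder(h = 371, r = 18);


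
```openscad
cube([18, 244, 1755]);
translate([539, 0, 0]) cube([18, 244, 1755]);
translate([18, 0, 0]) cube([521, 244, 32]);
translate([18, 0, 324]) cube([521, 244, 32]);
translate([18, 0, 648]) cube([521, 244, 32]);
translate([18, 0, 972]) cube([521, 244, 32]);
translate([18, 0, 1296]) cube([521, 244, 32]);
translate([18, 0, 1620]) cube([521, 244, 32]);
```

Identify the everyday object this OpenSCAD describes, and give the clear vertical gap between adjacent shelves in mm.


A bookshelf. The clear shelf gap is 292 mm.

Two tall side panels with 6 horizontal boards between them — a bookshelf. The first two shelf undersides are at z = 0 and z = 324; with shelf thickness 32, the clear gap is 324 − 0 − 32 = 292 mm.


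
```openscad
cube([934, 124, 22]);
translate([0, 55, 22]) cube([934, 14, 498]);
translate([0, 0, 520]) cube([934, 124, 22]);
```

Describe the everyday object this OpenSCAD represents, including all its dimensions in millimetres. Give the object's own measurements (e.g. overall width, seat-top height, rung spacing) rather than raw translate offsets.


An I-beam lying along x, 934 mm long. Overall section height 542 mm. Two flanges 124 mm wide (y) and 22 mm thick, one on the floor and one at the top; a web 14 mm thick runs between them, centred on the flange width.


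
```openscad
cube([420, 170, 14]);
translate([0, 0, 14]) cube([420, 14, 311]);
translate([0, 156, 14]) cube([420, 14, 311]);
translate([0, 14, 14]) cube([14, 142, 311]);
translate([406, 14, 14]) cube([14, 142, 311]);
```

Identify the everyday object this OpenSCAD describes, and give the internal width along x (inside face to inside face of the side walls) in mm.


An open box. The internal width is 392 mm.

A 420×170 base slab with four walls standing on it — an open box. The base is 420 mm wide and the walls are 14 mm thick, so the internal width is 420 − 2 × 14 = 392 mm.


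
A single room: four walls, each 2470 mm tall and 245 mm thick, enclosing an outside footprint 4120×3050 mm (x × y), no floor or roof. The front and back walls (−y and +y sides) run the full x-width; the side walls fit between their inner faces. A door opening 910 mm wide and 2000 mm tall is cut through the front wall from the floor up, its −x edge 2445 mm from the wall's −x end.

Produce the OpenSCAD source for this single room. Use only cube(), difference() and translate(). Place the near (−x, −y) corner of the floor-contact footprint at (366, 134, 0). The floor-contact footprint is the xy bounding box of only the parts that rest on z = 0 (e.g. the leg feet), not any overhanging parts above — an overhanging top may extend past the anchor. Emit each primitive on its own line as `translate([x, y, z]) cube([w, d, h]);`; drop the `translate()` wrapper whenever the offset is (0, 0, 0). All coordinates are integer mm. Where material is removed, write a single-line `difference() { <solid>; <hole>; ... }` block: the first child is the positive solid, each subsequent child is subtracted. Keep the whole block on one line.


difference() { translate([366, 134, 0]) cube([4120, 245, 2470]); translate([2811, 134, 0]) cube([910, 245, 2000]); }
translate([366, 2939, 0]) cube([4120, 245, 2470]);
translate([366, 379, 0]) cube([245, 2560, 2470]);
translate([4241, 379, 0]) cube([245, 2560, 2470]);


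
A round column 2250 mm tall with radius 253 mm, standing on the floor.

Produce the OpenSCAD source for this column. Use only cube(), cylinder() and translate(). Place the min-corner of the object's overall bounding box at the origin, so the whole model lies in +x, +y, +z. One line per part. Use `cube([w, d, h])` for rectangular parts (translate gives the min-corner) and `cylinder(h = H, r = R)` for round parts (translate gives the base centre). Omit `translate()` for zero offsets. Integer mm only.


translate([253, 253, 0]) cylinder(h = 2250, r = 253);


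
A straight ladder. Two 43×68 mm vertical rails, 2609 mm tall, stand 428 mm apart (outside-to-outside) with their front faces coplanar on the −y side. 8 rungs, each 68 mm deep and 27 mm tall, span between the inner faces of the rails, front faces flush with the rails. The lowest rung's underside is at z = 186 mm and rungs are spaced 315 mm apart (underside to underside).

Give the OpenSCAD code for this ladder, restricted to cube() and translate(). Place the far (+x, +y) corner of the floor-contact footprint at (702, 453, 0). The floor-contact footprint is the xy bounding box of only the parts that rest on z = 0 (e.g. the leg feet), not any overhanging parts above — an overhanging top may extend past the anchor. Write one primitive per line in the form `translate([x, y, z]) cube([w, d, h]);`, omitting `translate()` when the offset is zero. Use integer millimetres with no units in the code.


translate([274, 385, 0]) cube([43, 68, 2609]);
translate([659, 385, 0]) cube([43, 68, 2609]);
translate([317, 385, 186]) cube([342, 68, 27]);
translate([317, 385, 501]) cube([342, 68, 27]);
translate([317, 385, 816]) cube([342, 68, 27]);
translate([317, 385, 1131]) cube([342, 68, 27]);
translate([317, 385, 1446]) cube([342, 68, 27]);
translate([317, 385, 1761]) cube([342, 68, 27]);
translate([317, 385, 2076]) cube([342, 68, 27]);
translate([317, 385, 2391]) cube([342, 68, 27]);


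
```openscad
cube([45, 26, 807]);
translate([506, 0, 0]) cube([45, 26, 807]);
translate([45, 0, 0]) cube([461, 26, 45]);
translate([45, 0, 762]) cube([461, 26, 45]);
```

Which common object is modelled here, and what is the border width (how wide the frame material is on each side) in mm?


A picture frame. The border width is 45 mm.

Four thin pieces enclosing a rectangular opening — a picture frame. The two full-height stiles are 807 mm tall; the top rail sits at z = 762 and is 45 mm tall, so the border above the opening is 807 − 762 = 45 mm, matching the stile x-width.


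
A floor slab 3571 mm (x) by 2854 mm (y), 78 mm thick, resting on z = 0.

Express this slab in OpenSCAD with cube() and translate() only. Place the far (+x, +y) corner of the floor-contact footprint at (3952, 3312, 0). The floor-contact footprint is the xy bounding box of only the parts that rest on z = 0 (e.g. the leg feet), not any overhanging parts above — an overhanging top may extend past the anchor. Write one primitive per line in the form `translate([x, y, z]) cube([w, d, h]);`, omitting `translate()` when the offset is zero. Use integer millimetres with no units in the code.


translate([381, 458, 0]) cube([3571, 2854, 78]);


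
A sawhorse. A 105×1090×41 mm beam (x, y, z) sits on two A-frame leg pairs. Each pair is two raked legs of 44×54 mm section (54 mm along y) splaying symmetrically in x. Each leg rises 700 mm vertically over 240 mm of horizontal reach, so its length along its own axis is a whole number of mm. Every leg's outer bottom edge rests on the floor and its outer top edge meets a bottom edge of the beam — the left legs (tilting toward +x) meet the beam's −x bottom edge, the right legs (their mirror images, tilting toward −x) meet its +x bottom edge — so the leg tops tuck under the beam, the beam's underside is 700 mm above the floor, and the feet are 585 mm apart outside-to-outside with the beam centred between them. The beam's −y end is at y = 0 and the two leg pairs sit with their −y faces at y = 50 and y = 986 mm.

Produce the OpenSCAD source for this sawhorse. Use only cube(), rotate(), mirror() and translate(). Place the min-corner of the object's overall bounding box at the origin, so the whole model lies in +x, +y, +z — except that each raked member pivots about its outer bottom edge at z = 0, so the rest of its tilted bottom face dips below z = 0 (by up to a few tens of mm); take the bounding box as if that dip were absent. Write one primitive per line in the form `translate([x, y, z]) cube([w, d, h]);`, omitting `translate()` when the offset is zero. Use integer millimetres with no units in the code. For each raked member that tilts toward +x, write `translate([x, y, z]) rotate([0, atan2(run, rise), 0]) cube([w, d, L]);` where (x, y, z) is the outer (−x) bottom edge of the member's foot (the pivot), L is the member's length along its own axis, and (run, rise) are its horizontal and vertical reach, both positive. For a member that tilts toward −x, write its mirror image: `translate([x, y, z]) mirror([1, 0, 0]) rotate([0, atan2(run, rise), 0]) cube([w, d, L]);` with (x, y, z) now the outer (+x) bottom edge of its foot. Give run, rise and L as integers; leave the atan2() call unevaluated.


translate([240, 0, 700]) cube([105, 1090, 41]);
translate([0, 50, 0]) rotate([0, atan2(240, 700), 0]) cube([44, 54, 740]);
translate([585, 50, 0]) mirror([1, 0, 0]) rotate([0, atan2(240, 700), 0]) cube([44, 54, 740]);
translate([0, 986, 0]) rotate([0, atan2(240, 700), 0]) cube([44, 54, 740]);
translate([585, 986, 0]) mirror([1, 0, 0]) rotate([0, atan2(240, 700), 0]) cube([44, 54, 740]);


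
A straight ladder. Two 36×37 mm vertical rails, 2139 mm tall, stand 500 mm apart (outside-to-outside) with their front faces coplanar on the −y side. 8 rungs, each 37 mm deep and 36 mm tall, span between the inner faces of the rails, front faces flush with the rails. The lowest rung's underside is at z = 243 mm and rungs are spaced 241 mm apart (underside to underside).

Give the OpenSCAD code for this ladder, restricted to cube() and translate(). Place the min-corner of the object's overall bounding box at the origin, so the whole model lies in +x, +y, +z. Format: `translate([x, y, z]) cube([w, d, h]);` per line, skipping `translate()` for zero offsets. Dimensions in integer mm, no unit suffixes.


cube([36, 37, 2139]);
translate([464, 0, 0]) cube([36, 37, 2139]);
translate([36, 0, 243]) cube([428, 37, 36]);
translate([36, 0, 484]) cube([428, 37, 36]);
translate([36, 0, 725]) cube([428, 37, 36]);
translate([36, 0, 966]) cube([428, 37, 36]);
translate([36, 0, 1207]) cube([428, 37, 36]);
translate([36, 0, 1448]) cube([428, 37, 36]);
translate([36, 0, 1689]) cube([428, 37, 36]);
translate([36, 0, 1930]) cube([428, 37, 36]);


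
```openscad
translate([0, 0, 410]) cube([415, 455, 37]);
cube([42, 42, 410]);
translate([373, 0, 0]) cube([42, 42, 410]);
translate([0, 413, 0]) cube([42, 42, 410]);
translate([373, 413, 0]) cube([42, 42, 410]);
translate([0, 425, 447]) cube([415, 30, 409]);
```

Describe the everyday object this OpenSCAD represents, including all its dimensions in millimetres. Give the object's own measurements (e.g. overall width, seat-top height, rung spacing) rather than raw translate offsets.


A chair. The seat is a 415×455×37 mm slab with its top at z = 447 mm, on four 42×42 mm corner legs (flush with the seat edges, standing on z = 0). A flat backrest 30 mm thick, 409 mm tall, spans the full seat width and rises from the seat top along its +y edge, rear face flush with the rear of the seat.


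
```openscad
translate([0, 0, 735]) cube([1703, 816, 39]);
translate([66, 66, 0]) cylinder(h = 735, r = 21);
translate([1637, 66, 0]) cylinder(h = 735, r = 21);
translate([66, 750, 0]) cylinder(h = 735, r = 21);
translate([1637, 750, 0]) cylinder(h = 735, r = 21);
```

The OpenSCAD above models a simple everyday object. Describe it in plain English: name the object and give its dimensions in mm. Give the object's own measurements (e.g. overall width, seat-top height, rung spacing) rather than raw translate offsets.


A rectangular dining table. The top is 1703×816×39 mm with its upper surface at z = 774 mm. It stands on four round legs of 42 mm diameter, each leg's bounding box inset 45 mm from the nearest pair of top edges, running from the floor to the underside of the top.


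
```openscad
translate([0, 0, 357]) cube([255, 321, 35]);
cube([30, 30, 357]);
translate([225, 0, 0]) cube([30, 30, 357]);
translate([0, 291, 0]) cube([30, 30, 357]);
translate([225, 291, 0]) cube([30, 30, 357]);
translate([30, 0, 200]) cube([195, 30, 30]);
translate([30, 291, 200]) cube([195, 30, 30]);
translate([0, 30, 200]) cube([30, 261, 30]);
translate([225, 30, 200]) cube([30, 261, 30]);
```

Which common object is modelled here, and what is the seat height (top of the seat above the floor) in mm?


A stool. The seat height is 392 mm.

A 255×321×35 slab at z = 357 on four corner posts — a stool. The seat top is 357 + 35 = 392 mm.


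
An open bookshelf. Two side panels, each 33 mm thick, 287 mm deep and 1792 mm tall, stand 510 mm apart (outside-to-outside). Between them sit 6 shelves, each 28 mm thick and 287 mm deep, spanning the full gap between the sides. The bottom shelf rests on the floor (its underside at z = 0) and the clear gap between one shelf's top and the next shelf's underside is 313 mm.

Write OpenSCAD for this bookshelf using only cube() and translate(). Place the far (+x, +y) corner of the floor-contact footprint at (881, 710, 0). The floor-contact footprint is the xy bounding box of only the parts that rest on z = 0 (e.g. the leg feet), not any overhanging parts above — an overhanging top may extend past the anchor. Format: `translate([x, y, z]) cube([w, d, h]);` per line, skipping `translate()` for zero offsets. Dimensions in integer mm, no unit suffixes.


translate([371, 423, 0]) cube([33, 287, 1792]);
translate([848, 423, 0]) cube([33, 287, 1792]);
translate([404, 423, 0]) cube([444, 287, 28]);
translate([404, 423, 341]) cube([444, 287, 28]);
translate([404, 423, 682]) cube([444, 287, 28]);
translate([404, 423, 1023]) cube([444, 287, 28]);
translate([404, 423, 1364]) cube([444, 287, 28]);
translate([404, 423, 1705]) cube([444, 287, 28]);


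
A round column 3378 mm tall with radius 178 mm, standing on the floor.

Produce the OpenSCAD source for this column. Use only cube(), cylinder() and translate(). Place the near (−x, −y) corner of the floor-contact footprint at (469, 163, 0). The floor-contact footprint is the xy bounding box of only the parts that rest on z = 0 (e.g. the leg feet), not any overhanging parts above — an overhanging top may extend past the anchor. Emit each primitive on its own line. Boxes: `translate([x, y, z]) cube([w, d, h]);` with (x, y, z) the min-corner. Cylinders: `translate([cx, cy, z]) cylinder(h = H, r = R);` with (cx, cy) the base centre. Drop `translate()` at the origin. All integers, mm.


translate([647, 341, 0]) cylinder(h = 3378, r = 178);


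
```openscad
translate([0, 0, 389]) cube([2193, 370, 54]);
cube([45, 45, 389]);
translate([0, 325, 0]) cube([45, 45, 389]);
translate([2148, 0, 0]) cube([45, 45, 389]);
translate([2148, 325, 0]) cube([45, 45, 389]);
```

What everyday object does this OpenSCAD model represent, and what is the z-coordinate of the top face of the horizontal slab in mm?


A bench. The seat-top height is 443 mm.

A long slab on four corner posts — a bench. The slab sits at z = 389 with thickness 54, so the top is 389 + 54 = 443 mm.


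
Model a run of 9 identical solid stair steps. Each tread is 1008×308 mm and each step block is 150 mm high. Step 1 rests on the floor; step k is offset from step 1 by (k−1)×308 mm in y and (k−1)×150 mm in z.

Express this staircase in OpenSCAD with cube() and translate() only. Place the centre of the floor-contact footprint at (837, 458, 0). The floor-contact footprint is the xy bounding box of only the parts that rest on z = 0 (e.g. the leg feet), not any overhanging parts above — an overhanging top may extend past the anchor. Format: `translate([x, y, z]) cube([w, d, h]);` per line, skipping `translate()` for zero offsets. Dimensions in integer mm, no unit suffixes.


translate([333, 304, 0]) cube([1008, 308, 150]);
translate([333, 612, 150]) cube([1008, 308, 150]);
translate([333, 920, 300]) cube([1008, 308, 150]);
translate([333, 1228, 450]) cube([1008, 308, 150]);
translate([333, 1536, 600]) cube([1008, 308, 150]);
translate([333, 1844, 750]) cube([1008, 308, 150]);
translate([333, 2152, 900]) cube([1008, 308, 150]);
translate([333, 2460, 1050]) cube([1008, 308, 150]);
translate([333, 2768, 1200]) cube([1008, 308, 150]);


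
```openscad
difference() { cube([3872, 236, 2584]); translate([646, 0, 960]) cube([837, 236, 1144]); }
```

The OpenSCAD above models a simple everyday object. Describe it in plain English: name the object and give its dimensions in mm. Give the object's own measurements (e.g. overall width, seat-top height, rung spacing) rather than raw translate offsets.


A wall 3872 mm long (x), 236 mm thick (y), 2584 mm tall, with a rectangular window opening cut through it. The opening is 837 mm wide and 1144 mm tall; its sill is at z = 960 mm and its near (−x) edge is 646 mm from the wall's −x end. The opening passes through the full wall thickness.


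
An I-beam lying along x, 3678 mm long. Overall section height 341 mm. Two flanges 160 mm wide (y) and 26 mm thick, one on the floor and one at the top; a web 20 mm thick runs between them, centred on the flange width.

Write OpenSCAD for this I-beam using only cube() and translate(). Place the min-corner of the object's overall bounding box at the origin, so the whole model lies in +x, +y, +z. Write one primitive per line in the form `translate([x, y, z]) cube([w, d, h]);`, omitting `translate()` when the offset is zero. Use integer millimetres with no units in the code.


cube([3678, 160, 26]);
translate([0, 70, 26]) cube([3678, 20, 289]);
translate([0, 0, 315]) cube([3678, 160, 26]);


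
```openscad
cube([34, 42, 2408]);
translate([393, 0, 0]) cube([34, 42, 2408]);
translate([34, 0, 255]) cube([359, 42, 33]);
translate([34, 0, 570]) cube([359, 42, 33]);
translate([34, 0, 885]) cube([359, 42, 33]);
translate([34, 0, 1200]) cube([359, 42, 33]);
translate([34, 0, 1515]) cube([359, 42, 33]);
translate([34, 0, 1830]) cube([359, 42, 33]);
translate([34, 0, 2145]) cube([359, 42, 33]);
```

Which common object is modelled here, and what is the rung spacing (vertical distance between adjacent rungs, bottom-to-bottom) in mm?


A ladder. The rung spacing is 315 mm.

Two tall 34×42 posts with 7 short bars between them — a ladder. Adjacent rungs sit at z = 255 and z = 570, so the spacing is 570 − 255 = 315 mm.


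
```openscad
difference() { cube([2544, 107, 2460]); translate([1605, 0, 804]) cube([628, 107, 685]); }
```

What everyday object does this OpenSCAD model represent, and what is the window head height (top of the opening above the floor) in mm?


A wall with a window opening. The window head height is 1489 mm.

A wall with a rectangular opening subtracted — a window. Sill at z = 804, opening 685 mm tall, so the head is at 804 + 685 = 1489 mm.


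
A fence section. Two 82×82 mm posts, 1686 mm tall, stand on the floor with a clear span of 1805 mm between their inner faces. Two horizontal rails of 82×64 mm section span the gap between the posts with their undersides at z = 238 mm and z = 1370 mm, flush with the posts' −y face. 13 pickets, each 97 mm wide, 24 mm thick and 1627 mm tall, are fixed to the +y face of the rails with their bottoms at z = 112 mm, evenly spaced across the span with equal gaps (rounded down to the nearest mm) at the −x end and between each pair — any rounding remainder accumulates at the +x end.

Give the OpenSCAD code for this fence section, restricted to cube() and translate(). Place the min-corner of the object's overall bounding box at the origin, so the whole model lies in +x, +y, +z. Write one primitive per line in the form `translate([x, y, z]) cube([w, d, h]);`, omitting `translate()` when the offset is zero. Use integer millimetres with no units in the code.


cube([82, 82, 1686]);
translate([1887, 0, 0]) cube([82, 82, 1686]);
translate([82, 0, 238]) cube([1805, 82, 64]);
translate([82, 0, 1370]) cube([1805, 82, 64]);
translate([120, 82, 112]) cube([97, 24, 1627]);
translate([255, 82, 112]) cube([97, 24, 1627]);
translate([390, 82, 112]) cube([97, 24, 1627]);
translate([525, 82, 112]) cube([97, 24, 1627]);
translate([660, 82, 112]) cube([97, 24, 1627]);
translate([795, 82, 112]) cube([97, 24, 1627]);
translate([930, 82, 112]) cube([97, 24, 1627]);
translate([1065, 82, 112]) cube([97, 24, 1627]);
translate([1200, 82, 112]) cube([97, 24, 1627]);
translate([1335, 82, 112]) cube([97, 24, 1627]);
translate([1470, 82, 112]) cube([97, 24, 1627]);
translate([1605, 82, 112]) cube([97, 24, 1627]);
translate([1740, 82, 112]) cube([97, 24, 1627]);


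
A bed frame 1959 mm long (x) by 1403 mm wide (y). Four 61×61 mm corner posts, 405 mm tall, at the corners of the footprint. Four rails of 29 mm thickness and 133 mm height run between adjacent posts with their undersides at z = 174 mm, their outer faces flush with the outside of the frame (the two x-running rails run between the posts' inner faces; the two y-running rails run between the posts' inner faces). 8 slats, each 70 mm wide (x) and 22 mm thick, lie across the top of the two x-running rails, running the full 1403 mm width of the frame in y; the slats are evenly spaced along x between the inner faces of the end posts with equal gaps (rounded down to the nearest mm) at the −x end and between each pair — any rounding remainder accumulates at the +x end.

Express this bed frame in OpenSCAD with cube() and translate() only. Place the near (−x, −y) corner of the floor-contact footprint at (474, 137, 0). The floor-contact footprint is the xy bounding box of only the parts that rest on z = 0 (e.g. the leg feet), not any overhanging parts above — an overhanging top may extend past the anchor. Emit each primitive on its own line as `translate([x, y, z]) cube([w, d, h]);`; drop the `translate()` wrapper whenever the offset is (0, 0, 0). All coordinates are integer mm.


translate([474, 137, 0]) cube([61, 61, 405]);
translate([474, 1479, 0]) cube([61, 61, 405]);
translate([2372, 137, 0]) cube([61, 61, 405]);
translate([2372, 1479, 0]) cube([61, 61, 405]);
translate([535, 137, 174]) cube([1837, 29, 133]);
translate([535, 1511, 174]) cube([1837, 29, 133]);
translate([474, 198, 174]) cube([29, 1281, 133]);
translate([2404, 198, 174]) cube([29, 1281, 133]);
translate([676, 137, 307]) cube([70, 1403, 22]);
translate([887, 137, 307]) cube([70, 1403, 22]);
translate([1098, 137, 307]) cube([70, 1403, 22]);
translate([1309, 137, 307]) cube([70, 1403, 22]);
translate([1520, 137, 307]) cube([70, 1403, 22]);
translate([1731, 137, 307]) cube([70, 1403, 22]);
translate([1942, 137, 307]) cube([70, 1403, 22]);
translate([2153, 137, 307]) cube([70, 1403, 22]);


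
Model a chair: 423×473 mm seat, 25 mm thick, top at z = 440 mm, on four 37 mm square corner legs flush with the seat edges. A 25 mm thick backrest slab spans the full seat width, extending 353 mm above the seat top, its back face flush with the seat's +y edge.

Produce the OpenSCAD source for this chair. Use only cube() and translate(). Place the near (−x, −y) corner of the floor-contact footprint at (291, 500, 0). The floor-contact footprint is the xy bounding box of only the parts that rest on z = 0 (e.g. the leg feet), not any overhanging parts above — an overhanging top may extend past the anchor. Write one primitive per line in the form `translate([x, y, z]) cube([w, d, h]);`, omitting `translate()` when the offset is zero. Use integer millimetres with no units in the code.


translate([291, 500, 415]) cube([423, 473, 25]);
translate([291, 500, 0]) cube([37, 37, 415]);
translate([677, 500, 0]) cube([37, 37, 415]);
translate([291, 936, 0]) cube([37, 37, 415]);
translate([677, 936, 0]) cube([37, 37, 415]);
translate([291, 948, 440]) cube([423, 25, 353]);


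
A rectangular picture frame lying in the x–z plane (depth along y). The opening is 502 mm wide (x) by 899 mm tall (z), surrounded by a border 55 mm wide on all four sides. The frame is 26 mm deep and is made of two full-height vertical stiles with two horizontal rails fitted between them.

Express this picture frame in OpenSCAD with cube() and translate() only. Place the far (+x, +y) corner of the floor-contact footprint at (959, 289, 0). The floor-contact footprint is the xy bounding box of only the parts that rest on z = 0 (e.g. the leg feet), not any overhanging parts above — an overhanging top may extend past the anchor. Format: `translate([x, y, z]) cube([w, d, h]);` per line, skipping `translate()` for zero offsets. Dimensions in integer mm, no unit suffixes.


translate([347, 263, 0]) cube([55, 26, 1009]);
translate([904, 263, 0]) cube([55, 26, 1009]);
translate([402, 263, 0]) cube([502, 26, 55]);
translate([402, 263, 954]) cube([502, 26, 55]);


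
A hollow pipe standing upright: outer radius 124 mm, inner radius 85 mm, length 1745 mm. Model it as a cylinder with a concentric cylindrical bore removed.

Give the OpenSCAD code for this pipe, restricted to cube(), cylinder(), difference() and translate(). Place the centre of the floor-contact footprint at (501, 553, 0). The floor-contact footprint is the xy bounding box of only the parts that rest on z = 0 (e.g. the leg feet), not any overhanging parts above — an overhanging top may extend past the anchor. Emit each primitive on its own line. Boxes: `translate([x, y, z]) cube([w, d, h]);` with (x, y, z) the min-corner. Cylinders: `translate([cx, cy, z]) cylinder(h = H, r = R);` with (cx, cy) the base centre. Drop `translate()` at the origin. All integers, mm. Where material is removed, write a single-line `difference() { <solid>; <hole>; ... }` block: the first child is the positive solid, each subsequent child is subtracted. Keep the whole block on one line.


difference() { translate([501, 553, 0]) cylinder(h = 1745, r = 124); translate([501, 553, 0]) cylinder(h = 1745, r = 85); }


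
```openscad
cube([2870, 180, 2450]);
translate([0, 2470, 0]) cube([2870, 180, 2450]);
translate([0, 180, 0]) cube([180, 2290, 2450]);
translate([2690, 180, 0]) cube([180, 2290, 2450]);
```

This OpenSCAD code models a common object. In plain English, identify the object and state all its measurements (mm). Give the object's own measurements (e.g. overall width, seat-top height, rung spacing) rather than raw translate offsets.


The wall frame of a small rectangular building: four walls, each 2450 mm tall and 180 mm thick, enclosing a footprint 2870 mm (x) by 2650 mm (y) outside-to-outside, with no floor or roof. The front and back walls (the −y and +y sides) span the full width; the two side walls fit between them.


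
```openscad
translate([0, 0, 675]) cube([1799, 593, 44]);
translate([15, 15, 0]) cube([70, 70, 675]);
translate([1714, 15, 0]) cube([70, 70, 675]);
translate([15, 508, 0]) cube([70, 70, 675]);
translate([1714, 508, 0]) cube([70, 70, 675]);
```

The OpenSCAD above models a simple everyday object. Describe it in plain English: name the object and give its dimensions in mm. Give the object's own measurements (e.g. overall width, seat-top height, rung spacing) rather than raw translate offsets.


A rectangular dining table. The top is 1799×593×44 mm with its upper surface at z = 719 mm. It stands on four 70×70 mm square legs, each inset 15 mm from the nearest pair of top edges, running from the floor to the underside of the top.


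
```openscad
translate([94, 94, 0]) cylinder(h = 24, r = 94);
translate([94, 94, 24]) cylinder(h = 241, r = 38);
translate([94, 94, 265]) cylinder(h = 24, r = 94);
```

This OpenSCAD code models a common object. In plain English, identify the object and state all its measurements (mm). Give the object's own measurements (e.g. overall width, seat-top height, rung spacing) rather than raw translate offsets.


A spool: two coaxial disc flanges of radius 94 mm and thickness 24 mm, joined by a core cylinder of radius 38 mm and height 241 mm. The lower flange rests on z = 0 and the three cylinders share a vertical axis.


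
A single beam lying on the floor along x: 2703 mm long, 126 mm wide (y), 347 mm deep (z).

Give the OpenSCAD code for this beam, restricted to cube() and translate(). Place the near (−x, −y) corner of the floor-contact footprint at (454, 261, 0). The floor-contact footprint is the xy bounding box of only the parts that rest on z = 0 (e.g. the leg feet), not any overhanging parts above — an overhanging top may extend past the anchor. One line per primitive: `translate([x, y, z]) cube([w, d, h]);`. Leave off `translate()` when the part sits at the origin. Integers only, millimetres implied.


translate([454, 261, 0]) cube([2703, 126, 347]);
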